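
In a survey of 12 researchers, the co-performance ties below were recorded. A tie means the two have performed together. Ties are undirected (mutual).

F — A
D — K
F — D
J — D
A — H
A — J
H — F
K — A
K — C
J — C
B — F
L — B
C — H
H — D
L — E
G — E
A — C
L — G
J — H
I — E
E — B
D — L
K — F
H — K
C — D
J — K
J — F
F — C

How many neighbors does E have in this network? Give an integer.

E is directly tied to B, G, I, and L. That is 4 neighbors, so the degree of E is 4.

4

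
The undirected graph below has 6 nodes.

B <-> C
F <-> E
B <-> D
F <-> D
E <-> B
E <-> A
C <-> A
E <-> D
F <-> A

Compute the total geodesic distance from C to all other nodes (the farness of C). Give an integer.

Distances from C: A:1, B:1, D:2, E:2, F:2.
Sum = 1 + 1 + 2 + 2 + 2 = 8.

8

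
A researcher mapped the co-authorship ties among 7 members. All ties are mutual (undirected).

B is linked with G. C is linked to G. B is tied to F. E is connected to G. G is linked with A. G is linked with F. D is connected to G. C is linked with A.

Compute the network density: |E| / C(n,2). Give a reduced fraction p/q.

8/21

There are 8 edges and 7 nodes, so the maximum possible is C(7,2) = 21.
Density = 8/21.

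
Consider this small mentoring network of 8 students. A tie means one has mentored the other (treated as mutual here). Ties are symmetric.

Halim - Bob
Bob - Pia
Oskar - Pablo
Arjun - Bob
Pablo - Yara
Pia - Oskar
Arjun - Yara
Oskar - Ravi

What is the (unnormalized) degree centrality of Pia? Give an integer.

2

Pia is directly tied to Bob and Oskar. That is 2 neighbors, so the degree of Pia is 2.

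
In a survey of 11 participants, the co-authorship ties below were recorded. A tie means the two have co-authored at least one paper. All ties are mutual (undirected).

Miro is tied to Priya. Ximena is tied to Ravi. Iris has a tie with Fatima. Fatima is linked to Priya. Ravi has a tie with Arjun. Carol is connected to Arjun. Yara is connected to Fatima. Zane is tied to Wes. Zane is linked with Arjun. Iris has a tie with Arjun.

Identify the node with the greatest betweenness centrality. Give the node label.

Arjun

Unnormalized betweenness of each node: Arjun:33, Carol:0, Fatima:23, Iris:24, Miro:0, Priya:9, Ravi:9, Wes:0, Ximena:0, Yara:0, Zane:9.
Arjun has the largest value, 33, making it the main broker — the node through which the most shortest paths run.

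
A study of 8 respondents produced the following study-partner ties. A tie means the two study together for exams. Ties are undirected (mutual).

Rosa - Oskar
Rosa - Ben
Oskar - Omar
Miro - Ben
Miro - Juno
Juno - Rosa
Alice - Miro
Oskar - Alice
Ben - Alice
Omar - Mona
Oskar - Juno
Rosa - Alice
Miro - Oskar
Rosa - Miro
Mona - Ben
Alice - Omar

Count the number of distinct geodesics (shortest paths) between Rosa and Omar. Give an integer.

2

The shortest distance is 2. The length-2 paths are: Rosa–Alice–Omar; Rosa–Oskar–Omar.
That gives 2 distinct shortest paths.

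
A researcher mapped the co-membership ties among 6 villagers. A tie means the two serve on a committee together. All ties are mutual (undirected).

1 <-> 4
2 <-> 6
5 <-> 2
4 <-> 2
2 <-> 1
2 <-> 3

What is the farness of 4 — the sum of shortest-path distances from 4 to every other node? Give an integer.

8

Distances from 4: 1:1, 2:1, 3:2, 5:2, 6:2.
Sum = 1 + 1 + 2 + 2 + 2 = 8.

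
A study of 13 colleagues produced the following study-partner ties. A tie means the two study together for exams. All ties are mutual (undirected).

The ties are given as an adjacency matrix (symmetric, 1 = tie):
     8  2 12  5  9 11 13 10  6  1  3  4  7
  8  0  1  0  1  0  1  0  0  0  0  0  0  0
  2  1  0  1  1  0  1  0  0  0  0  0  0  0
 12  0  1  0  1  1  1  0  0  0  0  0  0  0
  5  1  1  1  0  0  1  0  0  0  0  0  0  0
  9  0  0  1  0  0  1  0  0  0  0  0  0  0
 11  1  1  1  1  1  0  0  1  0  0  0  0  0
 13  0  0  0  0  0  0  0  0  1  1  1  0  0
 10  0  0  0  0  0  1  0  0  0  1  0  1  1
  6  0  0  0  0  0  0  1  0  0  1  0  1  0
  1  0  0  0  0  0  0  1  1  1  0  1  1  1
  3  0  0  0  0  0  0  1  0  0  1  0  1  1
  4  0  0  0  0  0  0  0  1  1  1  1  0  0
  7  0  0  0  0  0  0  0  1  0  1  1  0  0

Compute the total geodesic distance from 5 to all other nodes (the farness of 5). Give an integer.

Distances from 5: 1:3, 2:1, 3:4, 4:3, 6:4, 7:3, 8:1, 9:2, 10:2, 11:1, 12:1, 13:4.
Sum = 3 + 1 + 4 + 3 + 4 + 3 + 1 + 2 + 2 + 1 + 1 + 4 = 29.

29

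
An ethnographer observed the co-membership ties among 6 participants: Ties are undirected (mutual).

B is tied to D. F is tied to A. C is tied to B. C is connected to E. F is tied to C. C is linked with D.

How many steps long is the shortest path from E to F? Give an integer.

One shortest route is E – C – F, which uses 2 edges, and E and F are not directly tied, so nothing shorter exists. So d(E,F) = 2.

2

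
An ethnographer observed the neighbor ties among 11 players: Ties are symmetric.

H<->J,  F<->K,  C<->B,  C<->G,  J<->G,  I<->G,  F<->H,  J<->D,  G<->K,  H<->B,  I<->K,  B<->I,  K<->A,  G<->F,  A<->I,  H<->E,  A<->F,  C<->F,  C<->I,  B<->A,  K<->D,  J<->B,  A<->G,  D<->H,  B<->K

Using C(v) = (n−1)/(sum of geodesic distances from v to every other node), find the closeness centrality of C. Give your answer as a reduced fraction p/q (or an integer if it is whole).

Distances from C: A:2, B:1, D:3, E:3, F:1, G:1, H:2, I:1, J:2, K:2. Sum = 18.
n = 11, so closeness = 10/18 = 5/9.

5/9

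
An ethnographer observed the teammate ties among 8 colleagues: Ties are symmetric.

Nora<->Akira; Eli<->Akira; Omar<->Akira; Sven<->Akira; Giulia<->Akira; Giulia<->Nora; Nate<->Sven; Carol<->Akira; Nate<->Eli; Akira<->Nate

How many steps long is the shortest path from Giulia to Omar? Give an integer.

2

One shortest route is Giulia – Akira – Omar, which uses 2 edges, and Giulia and Omar are not directly tied, so nothing shorter exists. So d(Giulia,Omar) = 2.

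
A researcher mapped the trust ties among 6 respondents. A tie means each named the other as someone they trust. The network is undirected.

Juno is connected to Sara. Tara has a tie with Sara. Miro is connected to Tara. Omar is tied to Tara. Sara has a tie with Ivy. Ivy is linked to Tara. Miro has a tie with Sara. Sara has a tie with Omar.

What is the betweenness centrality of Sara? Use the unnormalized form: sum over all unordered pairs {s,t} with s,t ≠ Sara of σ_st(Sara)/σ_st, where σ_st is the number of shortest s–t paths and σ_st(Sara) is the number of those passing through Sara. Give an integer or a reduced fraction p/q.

11/2

Pairs whose geodesics pass through Sara — Miro–Omar: 1/2; Miro–Juno: 1; Miro–Ivy: 1/2; Omar–Juno: 1; Omar–Ivy: 1/2; Juno–Ivy: 1; Juno–Tara: 1.
All other pairs contribute 0.
Summing the contributions gives betweenness(Sara) = 11/2.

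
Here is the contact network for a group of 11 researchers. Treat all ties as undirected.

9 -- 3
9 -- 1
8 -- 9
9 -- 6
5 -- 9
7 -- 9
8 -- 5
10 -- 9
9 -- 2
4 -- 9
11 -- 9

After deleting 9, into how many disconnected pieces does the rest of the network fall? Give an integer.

9

Without 9, the remaining ties split the others into: {7}; {11}; {1}; {4}; {3}; {6}; {5, 8}; {2}; {10}.
That's 9 separate components.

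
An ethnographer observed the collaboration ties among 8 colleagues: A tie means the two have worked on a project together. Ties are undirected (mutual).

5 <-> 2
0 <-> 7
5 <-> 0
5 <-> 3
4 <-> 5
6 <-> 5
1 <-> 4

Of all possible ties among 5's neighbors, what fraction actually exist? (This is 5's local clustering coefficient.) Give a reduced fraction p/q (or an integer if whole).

0

5's neighbors: 0, 2, 3, 4, and 6 (k = 5).
Possible neighbor pairs: C(5,2) = 10. Edges among them: none → e = 0.
Clustering(5) = 0/10 = 0.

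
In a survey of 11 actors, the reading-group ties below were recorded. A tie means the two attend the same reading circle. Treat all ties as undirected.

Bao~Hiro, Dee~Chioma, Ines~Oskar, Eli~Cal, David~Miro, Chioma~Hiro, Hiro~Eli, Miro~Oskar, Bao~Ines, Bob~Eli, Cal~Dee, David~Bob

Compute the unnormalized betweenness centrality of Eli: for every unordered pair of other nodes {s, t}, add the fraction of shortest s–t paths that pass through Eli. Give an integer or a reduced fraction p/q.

Pairs whose geodesics pass through Eli — Miro–Cal: 1; Miro–Dee: 1; Miro–Chioma: 1/2; Miro–Hiro: 1/2; David–Cal: 1; David–Dee: 1; David–Chioma: 1; David–Hiro: 1; David–Bao: 1/2; Bob–Cal: 1; Bob–Dee: 1; Bob–Chioma: 1; Bob–Hiro: 1; Bob–Bao: 1 … (+5 more pairs).
All other pairs contribute 0.
Summing the contributions gives betweenness(Eli) = 17.

17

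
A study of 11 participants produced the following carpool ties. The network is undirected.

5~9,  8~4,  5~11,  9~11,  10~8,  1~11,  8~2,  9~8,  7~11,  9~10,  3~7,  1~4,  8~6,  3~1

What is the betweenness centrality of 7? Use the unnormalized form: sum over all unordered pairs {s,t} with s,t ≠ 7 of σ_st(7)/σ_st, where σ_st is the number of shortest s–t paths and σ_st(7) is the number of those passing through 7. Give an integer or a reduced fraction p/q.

Pairs whose geodesics pass through 7 — 9–3: 1/2; 3–11: 1/2; 3–10: 1/3; 3–5: 1/2.
All other pairs contribute 0.
Summing the contributions gives betweenness(7) = 11/6.

11/6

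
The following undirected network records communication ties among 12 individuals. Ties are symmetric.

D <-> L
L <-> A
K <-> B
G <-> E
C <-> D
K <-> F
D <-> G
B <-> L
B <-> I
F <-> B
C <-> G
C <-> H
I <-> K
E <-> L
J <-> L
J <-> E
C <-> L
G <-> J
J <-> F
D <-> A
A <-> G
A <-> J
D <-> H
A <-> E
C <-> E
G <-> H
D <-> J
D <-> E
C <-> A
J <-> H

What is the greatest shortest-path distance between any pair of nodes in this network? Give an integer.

4

Eccentricity of each node (its greatest distance to any other): A:3, B:3, C:3, D:3, E:3, F:3, G:4, H:4, I:4, J:3, K:3, L:2.
The maximum eccentricity is 4, realized for instance by the pair I–G via I – B – L – C – G. So the diameter is 4.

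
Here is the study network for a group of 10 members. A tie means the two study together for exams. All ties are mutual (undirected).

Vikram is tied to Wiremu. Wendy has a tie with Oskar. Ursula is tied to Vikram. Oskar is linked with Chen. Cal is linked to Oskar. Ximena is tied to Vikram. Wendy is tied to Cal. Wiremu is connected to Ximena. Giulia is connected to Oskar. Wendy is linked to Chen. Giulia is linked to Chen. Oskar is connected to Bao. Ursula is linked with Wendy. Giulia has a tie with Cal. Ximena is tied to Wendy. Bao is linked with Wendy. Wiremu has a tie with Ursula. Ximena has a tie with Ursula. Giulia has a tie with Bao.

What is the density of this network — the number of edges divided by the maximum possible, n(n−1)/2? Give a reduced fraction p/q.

19/45

There are 19 edges and 10 nodes, so the maximum possible is C(10,2) = 45.
Density = 19/45.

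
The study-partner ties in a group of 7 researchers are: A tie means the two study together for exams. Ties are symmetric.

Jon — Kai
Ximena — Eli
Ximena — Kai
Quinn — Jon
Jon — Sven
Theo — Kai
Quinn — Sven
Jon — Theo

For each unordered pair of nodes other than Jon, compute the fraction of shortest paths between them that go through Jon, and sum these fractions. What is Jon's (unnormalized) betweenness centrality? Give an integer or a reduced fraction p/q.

8

Pairs whose geodesics pass through Jon — Eli–Sven: 1; Eli–Quinn: 1; Ximena–Sven: 1; Ximena–Quinn: 1; Sven–Theo: 1; Sven–Kai: 1; Theo–Quinn: 1; Kai–Quinn: 1.
All other pairs contribute 0.
Summing the contributions gives betweenness(Jon) = 8.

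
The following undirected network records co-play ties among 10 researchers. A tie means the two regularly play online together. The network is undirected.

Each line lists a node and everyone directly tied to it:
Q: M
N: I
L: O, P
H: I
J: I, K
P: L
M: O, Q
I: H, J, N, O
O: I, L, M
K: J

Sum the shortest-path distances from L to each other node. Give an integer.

22

Distances from L: H:3, I:2, J:3, K:4, M:2, N:3, O:1, P:1, Q:3.
Sum = 3 + 2 + 3 + 4 + 2 + 3 + 1 + 1 + 3 = 22.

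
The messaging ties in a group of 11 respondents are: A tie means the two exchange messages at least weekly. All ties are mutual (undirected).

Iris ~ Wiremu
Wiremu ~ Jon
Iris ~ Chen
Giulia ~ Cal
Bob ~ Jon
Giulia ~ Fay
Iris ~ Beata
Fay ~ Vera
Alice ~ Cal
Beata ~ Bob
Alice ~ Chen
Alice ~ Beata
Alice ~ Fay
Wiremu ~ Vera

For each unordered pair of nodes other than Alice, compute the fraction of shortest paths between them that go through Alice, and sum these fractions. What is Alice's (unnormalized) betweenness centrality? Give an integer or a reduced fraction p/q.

Pairs whose geodesics pass through Alice — Iris–Cal: 2/2; Iris–Giulia: 4/5; Iris–Fay: 2/3; Chen–Cal: 1; Chen–Giulia: 2/2; Chen–Fay: 1; Chen–Vera: 1/2; Chen–Bob: 1/2; Chen–Beata: 1/2; Cal–Fay: 1/2; Cal–Vera: 1/2; Cal–Wiremu: 3/4; Cal–Jon: 1; Cal–Bob: 1 … (+6 more pairs).
All other pairs contribute 0.
Summing the contributions gives betweenness(Alice) = 973/60.

973/60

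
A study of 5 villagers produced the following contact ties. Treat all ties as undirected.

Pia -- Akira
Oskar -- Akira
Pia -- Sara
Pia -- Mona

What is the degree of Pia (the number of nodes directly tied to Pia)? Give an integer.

Pia is directly tied to Akira, Mona, and Sara. That is 3 neighbors, so the degree of Pia is 3.

3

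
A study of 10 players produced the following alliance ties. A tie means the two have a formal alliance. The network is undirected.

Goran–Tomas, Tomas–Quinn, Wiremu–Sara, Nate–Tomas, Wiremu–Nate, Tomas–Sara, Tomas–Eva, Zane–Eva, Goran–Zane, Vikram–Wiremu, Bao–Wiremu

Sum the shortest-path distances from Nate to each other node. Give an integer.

17

Distances from Nate: Bao:2, Eva:2, Goran:2, Quinn:2, Sara:2, Tomas:1, Vikram:2, Wiremu:1, Zane:3.
Sum = 2 + 2 + 2 + 2 + 2 + 1 + 2 + 1 + 3 = 17.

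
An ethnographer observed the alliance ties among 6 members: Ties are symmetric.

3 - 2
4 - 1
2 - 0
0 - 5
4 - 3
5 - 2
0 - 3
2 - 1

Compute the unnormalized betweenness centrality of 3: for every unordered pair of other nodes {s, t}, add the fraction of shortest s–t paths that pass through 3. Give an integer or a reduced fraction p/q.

Pairs whose geodesics pass through 3 — 2–4: 1/2; 5–4: 2/3; 0–4: 1.
All other pairs contribute 0.
Summing the contributions gives betweenness(3) = 13/6.

13/6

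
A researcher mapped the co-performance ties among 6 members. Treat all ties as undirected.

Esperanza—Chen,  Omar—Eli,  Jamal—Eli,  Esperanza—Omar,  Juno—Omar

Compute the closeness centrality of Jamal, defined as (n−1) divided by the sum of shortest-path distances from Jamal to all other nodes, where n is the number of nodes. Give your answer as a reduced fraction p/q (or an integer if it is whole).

Distances from Jamal: Chen:4, Eli:1, Esperanza:3, Juno:3, Omar:2. Sum = 13.
n = 6, so closeness = 5/13.

5/13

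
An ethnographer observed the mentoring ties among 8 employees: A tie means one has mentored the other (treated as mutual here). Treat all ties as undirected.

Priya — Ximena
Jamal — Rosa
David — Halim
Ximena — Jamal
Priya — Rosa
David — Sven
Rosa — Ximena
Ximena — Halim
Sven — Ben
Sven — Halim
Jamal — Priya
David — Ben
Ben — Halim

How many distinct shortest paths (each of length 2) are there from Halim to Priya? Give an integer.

1

The shortest distance is 2, and the only length-2 path is Halim–Ximena–Priya. So there is exactly 1 shortest path.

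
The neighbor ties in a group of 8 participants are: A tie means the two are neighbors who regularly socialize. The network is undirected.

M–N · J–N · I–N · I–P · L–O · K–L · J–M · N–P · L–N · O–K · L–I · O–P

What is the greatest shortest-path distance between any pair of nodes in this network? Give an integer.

3

Eccentricity of each node (its greatest distance to any other): I:2, J:3, K:3, L:2, M:3, N:2, O:3, P:2.
The maximum eccentricity is 3, realized for instance by the pair K–M via K – L – N – M. So the diameter is 3.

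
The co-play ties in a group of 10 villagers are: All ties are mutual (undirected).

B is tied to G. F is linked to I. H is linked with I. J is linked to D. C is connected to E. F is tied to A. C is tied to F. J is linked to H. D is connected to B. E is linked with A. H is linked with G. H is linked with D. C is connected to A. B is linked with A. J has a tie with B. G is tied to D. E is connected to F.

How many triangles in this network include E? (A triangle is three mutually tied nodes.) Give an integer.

3

E's neighbors: A, C, and F.
Neighbor pairs that are themselves tied: E–A–C; E–A–F; E–C–F. Each forms one triangle with E, for 3 in total.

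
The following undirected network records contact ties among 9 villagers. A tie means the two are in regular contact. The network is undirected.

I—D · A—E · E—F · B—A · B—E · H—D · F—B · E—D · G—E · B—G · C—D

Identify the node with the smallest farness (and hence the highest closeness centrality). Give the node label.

Farness (sum of distances to all others) for each node — A:17, B:15, C:19, D:12, E:11, F:17, G:17, H:19, I:19.
The smallest farness is 11, for E, so E has the highest closeness.

E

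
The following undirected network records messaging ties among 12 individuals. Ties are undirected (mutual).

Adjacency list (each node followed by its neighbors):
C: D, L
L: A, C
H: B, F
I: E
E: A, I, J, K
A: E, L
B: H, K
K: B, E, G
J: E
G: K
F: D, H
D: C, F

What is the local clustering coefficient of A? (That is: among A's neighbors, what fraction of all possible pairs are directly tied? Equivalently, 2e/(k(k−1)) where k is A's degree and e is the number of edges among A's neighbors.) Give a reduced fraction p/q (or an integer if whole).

0

A's neighbors: E and L (k = 2).
Possible neighbor pairs: C(2,2) = 1. Edges among them: none → e = 0.
Clustering(A) = 0/1.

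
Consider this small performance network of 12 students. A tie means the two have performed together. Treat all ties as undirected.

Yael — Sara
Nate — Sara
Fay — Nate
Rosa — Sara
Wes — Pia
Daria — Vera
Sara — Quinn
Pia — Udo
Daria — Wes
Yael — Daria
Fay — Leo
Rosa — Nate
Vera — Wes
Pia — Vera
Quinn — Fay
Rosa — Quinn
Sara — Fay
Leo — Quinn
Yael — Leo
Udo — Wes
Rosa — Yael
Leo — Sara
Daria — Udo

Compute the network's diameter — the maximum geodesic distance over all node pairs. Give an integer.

Eccentricity of each node (its greatest distance to any other): Daria:3, Fay:5, Leo:4, Nate:5, Pia:5, Quinn:5, Rosa:4, Sara:4, Udo:4, Vera:4, Wes:4, Yael:3.
The maximum eccentricity is 5, realized for instance by the pair Nate–Pia via Nate – Sara – Yael – Daria – Udo – Pia. So the diameter is 5.

5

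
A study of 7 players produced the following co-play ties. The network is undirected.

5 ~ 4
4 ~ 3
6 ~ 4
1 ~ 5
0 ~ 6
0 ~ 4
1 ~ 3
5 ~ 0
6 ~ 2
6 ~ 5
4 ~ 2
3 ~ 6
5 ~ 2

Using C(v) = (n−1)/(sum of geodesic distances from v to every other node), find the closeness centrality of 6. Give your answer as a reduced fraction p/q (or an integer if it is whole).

Distances from 6: 0:1, 1:2, 2:1, 3:1, 4:1, 5:1. Sum = 7.
n = 7, so closeness = 6/7.

6/7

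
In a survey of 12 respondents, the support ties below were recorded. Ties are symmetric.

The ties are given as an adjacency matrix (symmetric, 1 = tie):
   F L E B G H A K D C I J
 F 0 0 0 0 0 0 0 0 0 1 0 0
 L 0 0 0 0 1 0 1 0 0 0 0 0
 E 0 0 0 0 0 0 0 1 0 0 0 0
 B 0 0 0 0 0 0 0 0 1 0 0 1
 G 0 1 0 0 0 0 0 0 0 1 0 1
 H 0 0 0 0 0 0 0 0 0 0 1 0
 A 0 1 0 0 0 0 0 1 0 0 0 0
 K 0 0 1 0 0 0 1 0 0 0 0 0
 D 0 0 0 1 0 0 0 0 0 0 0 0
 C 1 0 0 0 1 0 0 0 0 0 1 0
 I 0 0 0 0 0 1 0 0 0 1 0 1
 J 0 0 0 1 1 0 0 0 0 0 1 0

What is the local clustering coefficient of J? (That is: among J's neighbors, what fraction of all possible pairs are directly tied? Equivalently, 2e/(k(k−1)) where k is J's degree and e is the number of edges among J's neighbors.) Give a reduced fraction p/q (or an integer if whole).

0

J's neighbors: B, G, and I (k = 3).
Possible neighbor pairs: C(3,2) = 3. Edges among them: none → e = 0.
Clustering(J) = 0/3 = 0.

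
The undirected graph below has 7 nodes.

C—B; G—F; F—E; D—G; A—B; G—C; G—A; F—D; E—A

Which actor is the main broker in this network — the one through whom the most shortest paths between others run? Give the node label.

Unnormalized betweenness of each node: A:23/6, B:5/6, C:4/3, D:0, E:5/6, F:11/6, G:19/3.
G has the largest value, 19/3, making it the main broker — the node through which the most shortest paths run.

G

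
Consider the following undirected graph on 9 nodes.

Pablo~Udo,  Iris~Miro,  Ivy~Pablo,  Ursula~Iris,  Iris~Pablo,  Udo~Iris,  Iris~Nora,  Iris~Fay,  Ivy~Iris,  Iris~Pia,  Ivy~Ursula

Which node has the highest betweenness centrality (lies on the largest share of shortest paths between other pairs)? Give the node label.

Unnormalized betweenness of each node: Fay:0, Iris:24, Ivy:1/2, Miro:0, Nora:0, Pablo:1/2, Pia:0, Udo:0, Ursula:0.
Iris has the largest value, 24, making it the main broker — the node through which the most shortest paths run.

Iris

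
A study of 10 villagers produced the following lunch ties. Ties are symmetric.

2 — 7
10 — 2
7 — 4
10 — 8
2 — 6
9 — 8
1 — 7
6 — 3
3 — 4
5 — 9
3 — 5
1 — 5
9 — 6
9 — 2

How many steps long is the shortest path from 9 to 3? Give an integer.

2

One shortest route is 9 – 5 – 3, which uses 2 edges, and 9 and 3 are not directly tied, so nothing shorter exists. So d(9,3) = 2.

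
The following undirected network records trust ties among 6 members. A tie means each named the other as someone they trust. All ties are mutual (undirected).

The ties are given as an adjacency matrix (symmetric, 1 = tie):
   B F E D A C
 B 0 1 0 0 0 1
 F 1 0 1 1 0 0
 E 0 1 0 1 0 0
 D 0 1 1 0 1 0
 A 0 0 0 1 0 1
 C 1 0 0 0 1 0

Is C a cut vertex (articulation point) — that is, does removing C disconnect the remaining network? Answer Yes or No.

Even without C, every remaining node can still reach every other (the residual graph is connected), so C is not a cut vertex.

No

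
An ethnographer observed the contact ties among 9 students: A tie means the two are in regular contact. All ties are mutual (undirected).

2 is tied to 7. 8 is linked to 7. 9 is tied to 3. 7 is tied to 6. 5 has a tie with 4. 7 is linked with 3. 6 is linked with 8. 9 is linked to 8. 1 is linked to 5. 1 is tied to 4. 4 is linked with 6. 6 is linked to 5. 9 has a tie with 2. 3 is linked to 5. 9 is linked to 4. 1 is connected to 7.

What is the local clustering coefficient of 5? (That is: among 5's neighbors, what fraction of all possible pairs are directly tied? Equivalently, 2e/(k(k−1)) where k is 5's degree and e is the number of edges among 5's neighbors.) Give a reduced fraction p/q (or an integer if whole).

5's neighbors: 1, 3, 4, and 6 (k = 4).
Possible neighbor pairs: C(4,2) = 6. Edges among them: 1–4, 4–6 → e = 2.
Clustering(5) = 2/6 = 1/3.

1/3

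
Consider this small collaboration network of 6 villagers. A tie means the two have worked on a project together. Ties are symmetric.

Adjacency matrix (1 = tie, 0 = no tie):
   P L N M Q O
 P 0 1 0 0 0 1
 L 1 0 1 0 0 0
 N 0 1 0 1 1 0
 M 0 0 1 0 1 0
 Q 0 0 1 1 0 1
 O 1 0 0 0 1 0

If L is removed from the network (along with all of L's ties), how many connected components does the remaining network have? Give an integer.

L's neighbors (N and P) remain reachable from one another through other ties, so the rest of the network stays in one piece.

1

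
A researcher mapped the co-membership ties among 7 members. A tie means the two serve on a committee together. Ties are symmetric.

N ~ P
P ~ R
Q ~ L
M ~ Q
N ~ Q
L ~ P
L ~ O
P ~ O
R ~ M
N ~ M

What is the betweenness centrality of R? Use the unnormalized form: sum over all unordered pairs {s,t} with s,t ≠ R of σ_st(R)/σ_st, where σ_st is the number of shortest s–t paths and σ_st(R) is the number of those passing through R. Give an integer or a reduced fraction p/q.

Pairs whose geodesics pass through R — O–M: 1/3; P–M: 1/2.
All other pairs contribute 0.
Summing the contributions gives betweenness(R) = 5/6.

5/6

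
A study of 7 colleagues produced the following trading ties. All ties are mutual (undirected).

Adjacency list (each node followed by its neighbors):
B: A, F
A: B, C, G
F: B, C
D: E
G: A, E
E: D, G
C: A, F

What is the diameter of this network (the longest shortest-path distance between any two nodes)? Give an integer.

Eccentricity of each node (its greatest distance to any other): A:3, B:4, C:4, D:5, E:4, F:5, G:3.
The maximum eccentricity is 5, realized for instance by the pair F–D via F – B – A – G – E – D. So the diameter is 5.

5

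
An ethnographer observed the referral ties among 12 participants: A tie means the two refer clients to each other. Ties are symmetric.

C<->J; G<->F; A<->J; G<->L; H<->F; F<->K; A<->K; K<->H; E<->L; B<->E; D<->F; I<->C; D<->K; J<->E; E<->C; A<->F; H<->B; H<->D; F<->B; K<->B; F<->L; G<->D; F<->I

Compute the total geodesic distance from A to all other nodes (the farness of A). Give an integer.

19

Distances from A: B:2, C:2, D:2, E:2, F:1, G:2, H:2, I:2, J:1, K:1, L:2.
Sum = 2 + 2 + 2 + 2 + 1 + 2 + 2 + 2 + 1 + 1 + 2 = 19.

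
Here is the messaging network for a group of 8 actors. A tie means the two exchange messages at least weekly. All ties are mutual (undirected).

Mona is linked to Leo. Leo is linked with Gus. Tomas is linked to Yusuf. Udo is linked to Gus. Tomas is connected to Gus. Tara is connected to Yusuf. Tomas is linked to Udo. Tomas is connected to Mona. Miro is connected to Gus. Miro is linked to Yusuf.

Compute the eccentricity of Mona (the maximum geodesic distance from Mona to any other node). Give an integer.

3

Distances from Mona: Gus:2, Leo:1, Miro:3, Tara:3, Tomas:1, Udo:2, Yusuf:2.
The largest is 3 (to Miro and Tara), so the eccentricity of Mona is 3.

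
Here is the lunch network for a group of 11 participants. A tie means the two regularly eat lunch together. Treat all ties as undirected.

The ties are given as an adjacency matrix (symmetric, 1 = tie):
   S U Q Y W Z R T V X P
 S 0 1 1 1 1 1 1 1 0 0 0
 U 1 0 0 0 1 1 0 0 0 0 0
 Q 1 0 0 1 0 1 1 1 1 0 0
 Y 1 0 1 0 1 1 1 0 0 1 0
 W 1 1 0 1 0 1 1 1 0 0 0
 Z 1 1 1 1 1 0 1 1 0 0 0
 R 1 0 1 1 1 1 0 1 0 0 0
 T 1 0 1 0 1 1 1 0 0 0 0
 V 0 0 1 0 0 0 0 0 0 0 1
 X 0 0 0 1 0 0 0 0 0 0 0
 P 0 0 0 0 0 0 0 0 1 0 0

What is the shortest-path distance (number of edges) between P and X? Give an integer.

4

One shortest route is P – V – Q – Y – X, which uses 4 edges, and at distance 3 from P we only reach {R, S, T, Y, Z}, which does not include X. So d(P,X) = 4.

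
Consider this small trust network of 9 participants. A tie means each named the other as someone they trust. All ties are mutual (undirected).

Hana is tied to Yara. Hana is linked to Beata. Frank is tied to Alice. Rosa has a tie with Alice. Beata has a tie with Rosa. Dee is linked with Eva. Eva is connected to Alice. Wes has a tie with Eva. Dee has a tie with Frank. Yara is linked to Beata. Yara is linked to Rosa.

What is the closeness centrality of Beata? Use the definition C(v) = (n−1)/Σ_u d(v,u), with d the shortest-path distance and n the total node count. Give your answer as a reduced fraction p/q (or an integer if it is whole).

Distances from Beata: Alice:2, Dee:4, Eva:3, Frank:3, Hana:1, Rosa:1, Wes:4, Yara:1. Sum = 19.
n = 9, so closeness = 8/19.

8/19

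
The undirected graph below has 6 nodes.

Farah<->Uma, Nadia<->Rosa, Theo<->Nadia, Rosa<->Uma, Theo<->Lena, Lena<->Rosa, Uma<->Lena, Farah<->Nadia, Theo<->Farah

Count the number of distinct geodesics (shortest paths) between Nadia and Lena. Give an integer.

The shortest distance is 2. The length-2 paths are: Nadia–Rosa–Lena; Nadia–Theo–Lena.
That gives 2 distinct shortest paths.

2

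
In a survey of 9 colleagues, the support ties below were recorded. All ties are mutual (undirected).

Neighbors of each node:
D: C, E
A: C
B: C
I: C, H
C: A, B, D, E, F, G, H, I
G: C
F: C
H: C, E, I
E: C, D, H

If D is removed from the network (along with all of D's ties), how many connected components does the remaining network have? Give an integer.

1

D's neighbors (C and E) remain reachable from one another through other ties, so the rest of the network stays in one piece.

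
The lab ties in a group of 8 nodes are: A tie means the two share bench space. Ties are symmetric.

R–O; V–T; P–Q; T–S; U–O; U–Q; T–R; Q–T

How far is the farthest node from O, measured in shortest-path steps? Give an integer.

Distances from O: P:3, Q:2, R:1, S:3, T:2, U:1, V:3.
The largest is 3 (to S, V, and P), so the eccentricity of O is 3.

3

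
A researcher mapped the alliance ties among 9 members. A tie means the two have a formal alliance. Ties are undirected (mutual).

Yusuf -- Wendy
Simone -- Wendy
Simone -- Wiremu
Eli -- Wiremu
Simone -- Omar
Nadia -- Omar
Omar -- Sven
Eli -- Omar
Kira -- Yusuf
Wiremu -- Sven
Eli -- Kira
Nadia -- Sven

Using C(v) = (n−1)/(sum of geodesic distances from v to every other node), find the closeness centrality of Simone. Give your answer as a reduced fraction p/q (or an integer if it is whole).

4/7

Distances from Simone: Eli:2, Kira:3, Nadia:2, Omar:1, Sven:2, Wendy:1, Wiremu:1, Yusuf:2. Sum = 14.
n = 9, so closeness = 8/14 = 4/7.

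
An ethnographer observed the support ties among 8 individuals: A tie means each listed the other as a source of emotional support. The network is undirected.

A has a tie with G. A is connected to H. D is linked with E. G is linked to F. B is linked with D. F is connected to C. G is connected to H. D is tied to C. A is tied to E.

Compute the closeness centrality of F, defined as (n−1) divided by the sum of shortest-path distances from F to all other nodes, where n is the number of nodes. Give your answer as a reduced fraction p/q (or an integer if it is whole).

Distances from F: A:2, B:3, C:1, D:2, E:3, G:1, H:2. Sum = 14.
n = 8, so closeness = 7/14 = 1/2.

1/2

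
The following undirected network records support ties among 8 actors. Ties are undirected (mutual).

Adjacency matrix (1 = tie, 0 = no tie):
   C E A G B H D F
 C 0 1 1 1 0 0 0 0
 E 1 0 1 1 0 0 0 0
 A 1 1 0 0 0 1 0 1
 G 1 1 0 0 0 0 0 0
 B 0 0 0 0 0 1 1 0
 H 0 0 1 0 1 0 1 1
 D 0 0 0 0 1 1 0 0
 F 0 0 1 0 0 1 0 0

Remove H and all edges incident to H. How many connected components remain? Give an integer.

Without H, the remaining ties split the others into: {A, C, E, F, G}; {B, D}.
That's 2 separate components.

2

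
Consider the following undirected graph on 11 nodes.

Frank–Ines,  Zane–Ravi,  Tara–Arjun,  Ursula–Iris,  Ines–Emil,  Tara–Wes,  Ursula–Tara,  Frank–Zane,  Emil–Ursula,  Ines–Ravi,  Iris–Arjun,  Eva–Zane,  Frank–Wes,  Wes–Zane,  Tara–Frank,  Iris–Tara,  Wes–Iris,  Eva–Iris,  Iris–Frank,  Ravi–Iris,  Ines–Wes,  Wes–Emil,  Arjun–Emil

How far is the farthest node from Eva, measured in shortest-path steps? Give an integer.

Distances from Eva: Arjun:2, Emil:3, Frank:2, Ines:3, Iris:1, Ravi:2, Tara:2, Ursula:2, Wes:2, Zane:1.
The largest is 3 (to Emil and Ines), so the eccentricity of Eva is 3.

3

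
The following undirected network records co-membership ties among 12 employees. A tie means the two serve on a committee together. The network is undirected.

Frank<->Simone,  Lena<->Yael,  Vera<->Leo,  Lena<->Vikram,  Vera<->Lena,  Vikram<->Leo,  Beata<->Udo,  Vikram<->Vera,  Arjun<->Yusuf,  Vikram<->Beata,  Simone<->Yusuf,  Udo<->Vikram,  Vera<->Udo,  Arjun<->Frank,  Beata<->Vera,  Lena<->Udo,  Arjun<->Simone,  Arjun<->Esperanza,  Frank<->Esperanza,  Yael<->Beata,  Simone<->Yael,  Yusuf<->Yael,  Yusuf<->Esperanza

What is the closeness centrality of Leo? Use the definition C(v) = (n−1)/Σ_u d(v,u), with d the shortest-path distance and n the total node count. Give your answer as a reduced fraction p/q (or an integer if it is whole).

11/34

Distances from Leo: Arjun:5, Beata:2, Esperanza:5, Frank:5, Lena:2, Simone:4, Udo:2, Vera:1, Vikram:1, Yael:3, Yusuf:4. Sum = 34.
n = 12, so closeness = 11/34.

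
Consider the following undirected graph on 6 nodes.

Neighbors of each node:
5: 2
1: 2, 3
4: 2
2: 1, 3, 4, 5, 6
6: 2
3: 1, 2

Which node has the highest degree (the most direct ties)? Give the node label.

2

Degrees — 1:2, 2:5, 3:2, 4:1, 5:1, 6:1.
The maximum is 5, attained only by 2.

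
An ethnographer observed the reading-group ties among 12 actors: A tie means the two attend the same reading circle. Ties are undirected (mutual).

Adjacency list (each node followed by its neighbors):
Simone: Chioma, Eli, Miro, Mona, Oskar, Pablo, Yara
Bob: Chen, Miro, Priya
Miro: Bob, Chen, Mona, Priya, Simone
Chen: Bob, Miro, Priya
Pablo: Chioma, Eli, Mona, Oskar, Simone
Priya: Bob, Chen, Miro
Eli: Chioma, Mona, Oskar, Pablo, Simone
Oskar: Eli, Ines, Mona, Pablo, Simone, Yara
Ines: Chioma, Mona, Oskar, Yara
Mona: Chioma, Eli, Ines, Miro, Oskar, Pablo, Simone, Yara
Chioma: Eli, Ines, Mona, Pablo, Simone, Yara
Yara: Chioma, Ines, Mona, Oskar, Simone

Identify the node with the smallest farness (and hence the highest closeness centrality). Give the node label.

Farness (sum of distances to all others) for each node — Bob:25, Chen:25, Chioma:19, Eli:20, Ines:21, Miro:17, Mona:14, Oskar:19, Pablo:20, Priya:25, Simone:15, Yara:20.
The smallest farness is 14, for Mona, so Mona has the highest closeness.

Mona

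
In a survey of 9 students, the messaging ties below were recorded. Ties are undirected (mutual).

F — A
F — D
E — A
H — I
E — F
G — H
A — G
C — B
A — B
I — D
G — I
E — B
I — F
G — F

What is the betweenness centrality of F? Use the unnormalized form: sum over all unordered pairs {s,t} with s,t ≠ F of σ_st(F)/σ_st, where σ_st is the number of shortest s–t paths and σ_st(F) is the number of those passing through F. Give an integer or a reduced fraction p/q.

Pairs whose geodesics pass through F — A–I: 1/2; A–D: 1; E–H: 2/3; E–G: 1/2; E–I: 1; E–D: 1; G–D: 1/2; I–B: 2/3; I–C: 2/3; B–D: 2/2; C–D: 2/2.
All other pairs contribute 0.
Summing the contributions gives betweenness(F) = 17/2.

17/2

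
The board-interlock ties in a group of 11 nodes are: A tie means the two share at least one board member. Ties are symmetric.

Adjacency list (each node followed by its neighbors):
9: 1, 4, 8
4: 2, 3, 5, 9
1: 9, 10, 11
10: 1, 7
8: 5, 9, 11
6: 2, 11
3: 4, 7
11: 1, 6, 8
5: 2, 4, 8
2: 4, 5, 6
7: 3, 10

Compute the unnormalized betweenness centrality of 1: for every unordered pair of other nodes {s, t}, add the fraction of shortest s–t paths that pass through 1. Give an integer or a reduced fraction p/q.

99/10

Pairs whose geodesics pass through 1 — 10–4: 1/2; 10–9: 1; 10–8: 2/2; 10–5: 3/4; 10–2: 2/3; 10–6: 1; 10–11: 1; 7–9: 1/2; 7–8: 2/4; 7–6: 1/2; 7–11: 1; 3–11: 2/5; 4–11: 1/4; 9–6: 1/3 … (+1 more pairs).
All other pairs contribute 0.
Summing the contributions gives betweenness(1) = 99/10.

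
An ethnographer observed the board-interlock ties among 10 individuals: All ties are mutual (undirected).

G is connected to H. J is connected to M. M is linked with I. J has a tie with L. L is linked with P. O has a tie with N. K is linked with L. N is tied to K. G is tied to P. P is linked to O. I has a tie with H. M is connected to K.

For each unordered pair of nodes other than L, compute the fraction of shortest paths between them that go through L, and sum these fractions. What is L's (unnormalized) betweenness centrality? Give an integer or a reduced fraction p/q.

7

Pairs whose geodesics pass through L — O–J: 1; N–J: 1/2; K–J: 1/2; K–G: 1; K–P: 1; J–G: 1; J–P: 1; M–P: 2/2.
All other pairs contribute 0.
Summing the contributions gives betweenness(L) = 7.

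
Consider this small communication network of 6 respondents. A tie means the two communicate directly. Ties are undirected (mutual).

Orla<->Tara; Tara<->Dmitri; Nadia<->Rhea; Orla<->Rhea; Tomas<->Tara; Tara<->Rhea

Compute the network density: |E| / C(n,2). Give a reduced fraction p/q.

2/5

There are 6 edges and 6 nodes, so the maximum possible is C(6,2) = 15.
Density = 6/15 = 2/5.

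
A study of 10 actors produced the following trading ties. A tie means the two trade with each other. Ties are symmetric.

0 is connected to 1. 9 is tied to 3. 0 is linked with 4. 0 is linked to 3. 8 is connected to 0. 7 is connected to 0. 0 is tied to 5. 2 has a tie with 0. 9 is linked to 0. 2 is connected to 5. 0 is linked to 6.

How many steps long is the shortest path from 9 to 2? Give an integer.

One shortest route is 9 – 0 – 2, which uses 2 edges, and 9 and 2 are not directly tied, so nothing shorter exists. So d(9,2) = 2.

2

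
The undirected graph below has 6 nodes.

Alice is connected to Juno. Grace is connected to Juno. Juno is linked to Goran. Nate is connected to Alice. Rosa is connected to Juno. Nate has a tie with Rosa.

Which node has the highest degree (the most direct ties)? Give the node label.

Degrees — Alice:2, Goran:1, Grace:1, Juno:4, Nate:2, Rosa:2.
The maximum is 4, attained only by Juno.

Juno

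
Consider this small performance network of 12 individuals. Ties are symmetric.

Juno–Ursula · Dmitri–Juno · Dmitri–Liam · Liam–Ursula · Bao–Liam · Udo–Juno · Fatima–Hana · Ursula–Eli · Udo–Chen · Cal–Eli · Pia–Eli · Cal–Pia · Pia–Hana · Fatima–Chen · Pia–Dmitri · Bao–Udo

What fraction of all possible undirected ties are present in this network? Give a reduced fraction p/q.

There are 16 edges and 12 nodes, so the maximum possible is C(12,2) = 66.
Density = 16/66 = 8/33.

8/33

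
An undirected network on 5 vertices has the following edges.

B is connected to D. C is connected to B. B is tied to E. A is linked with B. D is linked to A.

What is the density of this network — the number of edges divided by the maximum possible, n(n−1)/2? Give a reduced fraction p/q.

1/2

There are 5 edges and 5 nodes, so the maximum possible is C(5,2) = 10.
Density = 5/10 = 1/2.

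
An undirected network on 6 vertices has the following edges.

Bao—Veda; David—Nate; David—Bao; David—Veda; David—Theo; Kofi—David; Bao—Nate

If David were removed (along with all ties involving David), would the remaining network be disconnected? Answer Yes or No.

Removing David leaves {Bao, Nate, and Veda} with no path to {Kofi}, so the network splits into 3 components. David is a cut vertex.

Yes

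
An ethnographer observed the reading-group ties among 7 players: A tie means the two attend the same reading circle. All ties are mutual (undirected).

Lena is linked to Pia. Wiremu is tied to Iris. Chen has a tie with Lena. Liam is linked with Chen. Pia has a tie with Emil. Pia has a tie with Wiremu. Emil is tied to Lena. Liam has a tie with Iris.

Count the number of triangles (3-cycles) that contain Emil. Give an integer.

Emil's neighbors: Lena and Pia.
Neighbor pairs that are themselves tied: Emil–Lena–Pia. Each forms one triangle with Emil, for 1 in total.

1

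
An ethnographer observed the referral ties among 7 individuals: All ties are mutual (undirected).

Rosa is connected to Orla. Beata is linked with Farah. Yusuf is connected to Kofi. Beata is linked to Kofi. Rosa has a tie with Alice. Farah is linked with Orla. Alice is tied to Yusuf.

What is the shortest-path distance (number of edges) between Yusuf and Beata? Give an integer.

2

One shortest route is Yusuf – Kofi – Beata, which uses 2 edges, and Yusuf and Beata are not directly tied, so nothing shorter exists. So d(Yusuf,Beata) = 2.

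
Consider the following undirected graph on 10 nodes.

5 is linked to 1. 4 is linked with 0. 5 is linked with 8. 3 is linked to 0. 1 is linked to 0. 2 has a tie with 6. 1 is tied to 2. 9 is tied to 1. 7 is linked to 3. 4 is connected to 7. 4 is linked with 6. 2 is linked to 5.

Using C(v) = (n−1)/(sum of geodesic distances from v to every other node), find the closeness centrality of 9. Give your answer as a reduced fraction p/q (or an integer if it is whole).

Distances from 9: 0:2, 1:1, 2:2, 3:3, 4:3, 5:2, 6:3, 7:4, 8:3. Sum = 23.
n = 10, so closeness = 9/23.

9/23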